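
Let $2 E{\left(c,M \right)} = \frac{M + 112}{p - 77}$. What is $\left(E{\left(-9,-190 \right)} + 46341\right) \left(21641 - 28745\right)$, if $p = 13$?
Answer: $-329210793$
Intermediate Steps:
$E{\left(c,M \right)} = - \frac{7}{8} - \frac{M}{128}$ ($E{\left(c,M \right)} = \frac{\left(M + 112\right) \frac{1}{13 - 77}}{2} = \frac{\left(112 + M\right) \frac{1}{-64}}{2} = \frac{\left(112 + M\right) \left(- \frac{1}{64}\right)}{2} = \frac{- \frac{7}{4} - \frac{M}{64}}{2} = - \frac{7}{8} - \frac{M}{128}$)
$\left(E{\left(-9,-190 \right)} + 46341\right) \left(21641 - 28745\right) = \left(\left(- \frac{7}{8} - - \frac{95}{64}\right) + 46341\right) \left(21641 - 28745\right) = \left(\left(- \frac{7}{8} + \frac{95}{64}\right) + 46341\right) \left(-7104\right) = \left(\frac{39}{64} + 46341\right) \left(-7104\right) = \frac{2965863}{64} \left(-7104\right) = -329210793$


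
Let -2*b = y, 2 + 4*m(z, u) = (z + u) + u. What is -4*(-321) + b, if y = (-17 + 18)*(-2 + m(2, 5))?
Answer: 5135/4 ≈ 1283.8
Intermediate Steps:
m(z, u) = -½ + u/2 + z/4 (m(z, u) = -½ + ((z + u) + u)/4 = -½ + ((u + z) + u)/4 = -½ + (z + 2*u)/4 = -½ + (u/2 + z/4) = -½ + u/2 + z/4)
y = ½ (y = (-17 + 18)*(-2 + (-½ + (½)*5 + (¼)*2)) = 1*(-2 + (-½ + 5/2 + ½)) = 1*(-2 + 5/2) = 1*(½) = ½ ≈ 0.50000)
b = -¼ (b = -½*½ = -¼ ≈ -0.25000)
-4*(-321) + b = -4*(-321) - ¼ = 1284 - ¼ = 5135/4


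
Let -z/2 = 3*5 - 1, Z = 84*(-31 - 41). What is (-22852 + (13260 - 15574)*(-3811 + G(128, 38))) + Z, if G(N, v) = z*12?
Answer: 9567258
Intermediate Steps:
Z = -6048 (Z = 84*(-72) = -6048)
z = -28 (z = -2*(3*5 - 1) = -2*(15 - 1) = -2*14 = -28)
G(N, v) = -336 (G(N, v) = -28*12 = -336)
(-22852 + (13260 - 15574)*(-3811 + G(128, 38))) + Z = (-22852 + (13260 - 15574)*(-3811 - 336)) - 6048 = (-22852 - 2314*(-4147)) - 6048 = (-22852 + 9596158) - 6048 = 9573306 - 6048 = 9567258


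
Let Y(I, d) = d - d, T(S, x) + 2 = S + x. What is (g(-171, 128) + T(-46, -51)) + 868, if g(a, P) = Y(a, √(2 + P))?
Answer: 769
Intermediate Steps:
T(S, x) = -2 + S + x (T(S, x) = -2 + (S + x) = -2 + S + x)
Y(I, d) = 0
g(a, P) = 0
(g(-171, 128) + T(-46, -51)) + 868 = (0 + (-2 - 46 - 51)) + 868 = (0 - 99) + 868 = -99 + 868 = 769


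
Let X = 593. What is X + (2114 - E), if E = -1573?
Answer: 4280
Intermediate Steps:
X + (2114 - E) = 593 + (2114 - 1*(-1573)) = 593 + (2114 + 1573) = 593 + 3687 = 4280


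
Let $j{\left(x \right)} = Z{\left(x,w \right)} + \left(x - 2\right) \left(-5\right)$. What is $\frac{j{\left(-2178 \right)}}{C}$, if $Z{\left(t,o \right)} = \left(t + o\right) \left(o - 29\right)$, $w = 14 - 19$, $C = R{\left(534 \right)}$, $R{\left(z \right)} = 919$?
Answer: $\frac{85122}{919} \approx 92.625$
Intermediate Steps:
$C = 919$
$w = -5$ ($w = 14 - 19 = -5$)
$Z{\left(t,o \right)} = \left(-29 + o\right) \left(o + t\right)$ ($Z{\left(t,o \right)} = \left(o + t\right) \left(-29 + o\right) = \left(-29 + o\right) \left(o + t\right)$)
$j{\left(x \right)} = 180 - 39 x$ ($j{\left(x \right)} = \left(\left(-5\right)^{2} - -145 - 29 x - 5 x\right) + \left(x - 2\right) \left(-5\right) = \left(25 + 145 - 29 x - 5 x\right) + \left(-2 + x\right) \left(-5\right) = \left(170 - 34 x\right) - \left(-10 + 5 x\right) = 180 - 39 x$)
$\frac{j{\left(-2178 \right)}}{C} = \frac{180 - -84942}{919} = \left(180 + 84942\right) \frac{1}{919} = 85122 \cdot \frac{1}{919} = \frac{85122}{919}$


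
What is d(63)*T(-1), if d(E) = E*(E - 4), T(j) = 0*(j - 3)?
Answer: 0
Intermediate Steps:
T(j) = 0 (T(j) = 0*(-3 + j) = 0)
d(E) = E*(-4 + E)
d(63)*T(-1) = (63*(-4 + 63))*0 = (63*59)*0 = 3717*0 = 0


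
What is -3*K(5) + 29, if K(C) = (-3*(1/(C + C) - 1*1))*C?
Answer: -23/2 ≈ -11.500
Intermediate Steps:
K(C) = C*(3 - 3/(2*C)) (K(C) = (-3*(1/(2*C) - 1))*C = (-3*(-1 + 1/(2*C)))*C = (3 - 3/(2*C))*C = C*(3 - 3/(2*C)))
-3*K(5) + 29 = -3*(-3/2 + 3*5) + 29 = -3*(-3/2 + 15) + 29 = -3*27/2 + 29 = -81/2 + 29 = -23/2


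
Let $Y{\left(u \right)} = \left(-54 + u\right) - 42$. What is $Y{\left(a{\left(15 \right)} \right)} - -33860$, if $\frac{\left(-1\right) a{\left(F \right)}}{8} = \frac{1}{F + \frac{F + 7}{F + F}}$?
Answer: $\frac{1992046}{59} \approx 33764.0$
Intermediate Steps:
$a{\left(F \right)} = - \frac{8}{F + \frac{7 + F}{2 F}}$ ($a{\left(F \right)} = - \frac{8}{F + \frac{F + 7}{F + F}} = - \frac{8}{F + \frac{7 + F}{2 F}}$)
$Y{\left(u \right)} = -96 + u$
$Y{\left(a{\left(15 \right)} \right)} - -33860 = \left(-96 - \frac{240}{7 + 15 + 2 \cdot 15^{2}}\right) - -33860 = \left(-96 - \frac{240}{7 + 15 + 2 \cdot 225}\right) + 33860 = \left(-96 - \frac{240}{7 + 15 + 450}\right) + 33860 = \left(-96 - \frac{240}{472}\right) + 33860 = \left(-96 - 240 \cdot \frac{1}{472}\right) + 33860 = \left(-96 - \frac{30}{59}\right) + 33860 = - \frac{5694}{59} + 33860 = \frac{1992046}{59}$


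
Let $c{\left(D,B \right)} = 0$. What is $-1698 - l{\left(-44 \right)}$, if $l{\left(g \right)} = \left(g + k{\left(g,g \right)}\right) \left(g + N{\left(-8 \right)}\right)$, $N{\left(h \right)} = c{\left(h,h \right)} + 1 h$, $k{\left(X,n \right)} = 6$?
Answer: $-3674$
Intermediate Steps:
$N{\left(h \right)} = h$ ($N{\left(h \right)} = 0 + 1 h = 0 + h = h$)
$l{\left(g \right)} = \left(-8 + g\right) \left(6 + g\right)$ ($l{\left(g \right)} = \left(g + 6\right) \left(g - 8\right) = \left(6 + g\right) \left(-8 + g\right) = \left(-8 + g\right) \left(6 + g\right)$)
$-1698 - l{\left(-44 \right)} = -1698 - \left(-48 + \left(-44\right)^{2} - -88\right) = -1698 - \left(-48 + 1936 + 88\right) = -1698 - 1976 = -3674$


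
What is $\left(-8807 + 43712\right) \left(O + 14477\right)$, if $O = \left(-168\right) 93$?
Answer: $-40036035$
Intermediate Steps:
$O = -15624$
$\left(-8807 + 43712\right) \left(O + 14477\right) = \left(-8807 + 43712\right) \left(-15624 + 14477\right) = 34905 \left(-1147\right) = -40036035$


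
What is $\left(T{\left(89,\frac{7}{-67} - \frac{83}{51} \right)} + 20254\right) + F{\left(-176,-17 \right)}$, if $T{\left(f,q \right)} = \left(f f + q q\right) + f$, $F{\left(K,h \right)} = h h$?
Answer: $\frac{333416681341}{11675889} \approx 28556.0$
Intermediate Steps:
$F{\left(K,h \right)} = h^{2}$
$T{\left(f,q \right)} = f + f^{2} + q^{2}$ ($T{\left(f,q \right)} = \left(f^{2} + q^{2}\right) + f = f + f^{2} + q^{2}$)
$\left(T{\left(89,\frac{7}{-67} - \frac{83}{51} \right)} + 20254\right) + F{\left(-176,-17 \right)} = \left(\left(89 + 89^{2} + \left(\frac{7}{-67} - \frac{83}{51}\right)^{2}\right) + 20254\right) + \left(-17\right)^{2} = \left(\left(89 + 7921 + \left(7 \left(- \frac{1}{67}\right) - \frac{83}{51}\right)^{2}\right) + 20254\right) + 289 = \left(\left(89 + 7921 + \left(- \frac{7}{67} - \frac{83}{51}\right)^{2}\right) + 20254\right) + 289 = \left(\left(89 + 7921 + \left(- \frac{5918}{3417}\right)^{2}\right) + 20254\right) + 289 = \left(\left(89 + 7921 + \frac{35022724}{11675889}\right) + 20254\right) + 289 = \left(\frac{93558893614}{11675889} + 20254\right) + 289 = \frac{330042349420}{11675889} + 289 = \frac{333416681341}{11675889}$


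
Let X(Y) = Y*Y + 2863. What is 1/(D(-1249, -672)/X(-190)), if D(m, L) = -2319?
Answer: -38963/2319 ≈ -16.802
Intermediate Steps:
X(Y) = 2863 + Y² (X(Y) = Y² + 2863 = 2863 + Y²)
1/(D(-1249, -672)/X(-190)) = 1/(-2319/(2863 + (-190)²)) = 1/(-2319/(2863 + 36100)) = 1/(-2319/38963) = -38963/2319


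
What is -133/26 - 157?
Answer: -4215/26 ≈ -162.12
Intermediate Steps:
-133/26 - 157 = -4215/26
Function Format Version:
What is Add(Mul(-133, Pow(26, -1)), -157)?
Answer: Rational(-4215, 26) ≈ -162.12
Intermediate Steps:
Add(Mul(-133, Pow(26, -1)), -157) = Add(Mul(-133, Rational(1, 26)), -157) = Add(Rational(-133, 26), -157) = Rational(-4215, 26)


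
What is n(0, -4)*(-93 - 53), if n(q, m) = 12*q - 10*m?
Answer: -5840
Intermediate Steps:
n(q, m) = -10*m + 12*q
n(0, -4)*(-93 - 53) = (-10*(-4) + 12*0)*(-93 - 53) = (40 + 0)*(-146) = 40*(-146) = -5840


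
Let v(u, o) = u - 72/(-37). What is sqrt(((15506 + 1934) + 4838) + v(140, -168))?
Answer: sqrt(30692906)/37 ≈ 149.73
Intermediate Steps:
v(u, o) = 72/37 + u (v(u, o) = u - 72*(-1/37) = u + 72/37 = 72/37 + u)
sqrt(((15506 + 1934) + 4838) + v(140, -168)) = sqrt(((15506 + 1934) + 4838) + (72/37 + 140)) = sqrt((17440 + 4838) + 5252/37) = sqrt(22278 + 5252/37) = sqrt(829538/37) = sqrt(30692906)/37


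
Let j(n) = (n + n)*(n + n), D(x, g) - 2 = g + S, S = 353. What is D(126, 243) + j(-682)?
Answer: 1861094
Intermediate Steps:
D(x, g) = 355 + g (D(x, g) = 2 + (g + 353) = 2 + (353 + g) = 355 + g)
j(n) = 4*n**2 (j(n) = (2*n)*(2*n) = 4*n**2)
D(126, 243) + j(-682) = (355 + 243) + 4*(-682)**2 = 598 + 4*465124 = 598 + 1860496 = 1861094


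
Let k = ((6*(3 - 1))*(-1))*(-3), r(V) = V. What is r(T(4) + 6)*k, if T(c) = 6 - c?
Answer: 288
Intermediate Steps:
k = 36 (k = ((6*2)*(-1))*(-3) = (12*(-1))*(-3) = -12*(-3) = 36)
r(T(4) + 6)*k = ((6 - 1*4) + 6)*36 = ((6 - 4) + 6)*36 = (2 + 6)*36 = 8*36 = 288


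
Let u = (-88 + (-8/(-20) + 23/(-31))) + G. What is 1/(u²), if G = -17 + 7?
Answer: 24025/232349049 ≈ 0.00010340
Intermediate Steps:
G = -10
u = -15243/155 (u = (-88 + (-8/(-20) + 23/(-31))) - 10 = (-88 + (-8*(-1/20) + 23*(-1/31))) - 10 = (-88 + (⅖ - 23/31)) - 10 = (-88 - 53/155) - 10 = -13693/155 - 10 = -15243/155 ≈ -98.342)
1/(u²) = 1/((-15243/155)²) = 1/(232349049/24025) = 24025/232349049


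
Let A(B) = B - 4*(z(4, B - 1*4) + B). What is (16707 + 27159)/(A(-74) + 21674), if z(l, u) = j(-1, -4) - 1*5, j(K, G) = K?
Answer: 21933/10960 ≈ 2.0012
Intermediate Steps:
z(l, u) = -6 (z(l, u) = -1 - 1*5 = -1 - 5 = -6)
A(B) = 24 - 3*B (A(B) = B - 4*(-6 + B) = B + (24 - 4*B) = 24 - 3*B)
(16707 + 27159)/(A(-74) + 21674) = (16707 + 27159)/((24 - 3*(-74)) + 21674) = 43866/((24 + 222) + 21674) = 43866/(246 + 21674) = 43866/21920 = 43866*(1/21920) = 21933/10960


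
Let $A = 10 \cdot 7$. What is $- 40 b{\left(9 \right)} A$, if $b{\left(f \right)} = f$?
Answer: $-25200$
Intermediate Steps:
$A = 70$
$- 40 b{\left(9 \right)} A = \left(-40\right) 9 \cdot 70 = \left(-360\right) 70 = -25200$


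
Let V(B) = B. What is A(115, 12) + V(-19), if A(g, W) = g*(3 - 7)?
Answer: -479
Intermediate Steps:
A(g, W) = -4*g (A(g, W) = g*(-4) = -4*g)
A(115, 12) + V(-19) = -4*115 - 19 = -460 - 19 = -479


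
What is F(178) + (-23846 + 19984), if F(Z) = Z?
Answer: -3684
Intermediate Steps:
F(178) + (-23846 + 19984) = 178 + (-23846 + 19984) = 178 - 3862 = -3684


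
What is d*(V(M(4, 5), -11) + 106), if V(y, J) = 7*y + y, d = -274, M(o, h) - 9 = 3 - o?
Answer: -46580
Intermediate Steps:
M(o, h) = 12 - o (M(o, h) = 9 + (3 - o) = 12 - o)
V(y, J) = 8*y
d*(V(M(4, 5), -11) + 106) = -274*(8*(12 - 1*4) + 106) = -274*(8*(12 - 4) + 106) = -274*(8*8 + 106) = -274*(64 + 106) = -274*170 = -46580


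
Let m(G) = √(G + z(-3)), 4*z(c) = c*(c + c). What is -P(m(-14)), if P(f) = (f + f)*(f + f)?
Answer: 38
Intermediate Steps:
z(c) = c²/2 (z(c) = (c*(c + c))/4 = (c*(2*c))/4 = (2*c²)/4 = c²/2)
m(G) = √(9/2 + G) (m(G) = √(G + (½)*(-3)²) = √(G + (½)*9) = √(G + 9/2) = √(9/2 + G))
P(f) = 4*f² (P(f) = (2*f)*(2*f) = 4*f²)
-P(m(-14)) = -4*(√(18 + 4*(-14))/2)² = -4*(√(18 - 56)/2)² = -4*(√(-38)/2)² = -4*((I*√38)/2)² = -4*(I*√38/2)² = -4*(-19)/2 = -1*(-38) = 38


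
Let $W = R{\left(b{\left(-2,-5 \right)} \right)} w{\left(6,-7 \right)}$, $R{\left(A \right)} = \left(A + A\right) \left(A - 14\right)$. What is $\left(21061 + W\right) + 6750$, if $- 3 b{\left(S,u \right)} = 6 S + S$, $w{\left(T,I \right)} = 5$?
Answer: $\frac{246379}{9} \approx 27375.0$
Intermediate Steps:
$b{\left(S,u \right)} = - \frac{7 S}{3}$ ($b{\left(S,u \right)} = - \frac{6 S + S}{3} = - \frac{7 S}{3}$)
$R{\left(A \right)} = 2 A \left(-14 + A\right)$
$W = - \frac{3920}{9}$ ($W = 2 \left(\left(- \frac{7}{3}\right) \left(-2\right)\right) \left(-14 - - \frac{14}{3}\right) 5 = 2 \cdot \frac{14}{3} \left(-14 + \frac{14}{3}\right) 5 = 2 \cdot \frac{14}{3} \left(- \frac{28}{3}\right) 5 = \left(- \frac{784}{9}\right) 5 = - \frac{3920}{9} \approx -435.56$)
$\left(21061 + W\right) + 6750 = \left(21061 - \frac{3920}{9}\right) + 6750 = \frac{185629}{9} + 6750 = \frac{246379}{9}$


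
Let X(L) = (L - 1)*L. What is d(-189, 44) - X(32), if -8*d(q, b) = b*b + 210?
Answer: -5041/4 ≈ -1260.3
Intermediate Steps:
d(q, b) = -105/4 - b**2/8 (d(q, b) = -(b*b + 210)/8 = -(b**2 + 210)/8 = -(210 + b**2)/8 = -105/4 - b**2/8)
X(L) = L*(-1 + L) (X(L) = (-1 + L)*L = L*(-1 + L))
d(-189, 44) - X(32) = (-105/4 - 1/8*44**2) - 32*(-1 + 32) = (-105/4 - 1/8*1936) - 32*31 = (-105/4 - 242) - 1*992 = -1073/4 - 992 = -5041/4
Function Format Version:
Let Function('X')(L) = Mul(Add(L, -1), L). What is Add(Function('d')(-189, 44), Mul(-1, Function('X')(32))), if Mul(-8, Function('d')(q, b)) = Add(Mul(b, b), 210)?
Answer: Rational(-5041, 4) ≈ -1260.3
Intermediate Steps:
Function('d')(q, b) = Add(Rational(-105, 4), Mul(Rational(-1, 8), Pow(b, 2))) (Function('d')(q, b) = Mul(Rational(-1, 8), Add(Mul(b, b), 210)) = Mul(Rational(-1, 8), Add(Pow(b, 2), 210)) = Mul(Rational(-1, 8), Add(210, Pow(b, 2))) = Add(Rational(-105, 4), Mul(Rational(-1, 8), Pow(b, 2))))
Function('X')(L) = Mul(L, Add(-1, L)) (Function('X')(L) = Mul(Add(-1, L), L) = Mul(L, Add(-1, L)))
Add(Function('d')(-189, 44), Mul(-1, Function('X')(32))) = Add(Add(Rational(-105, 4), Mul(Rational(-1, 8), Pow(44, 2))), Mul(-1, Mul(32, Add(-1, 32)))) = Add(Add(Rational(-105, 4), Mul(Rational(-1, 8), 1936)), Mul(-1, Mul(32, 31))) = Add(Add(Rational(-105, 4), -242), Mul(-1, 992)) = Add(Rational(-1073, 4), -992) = Rational(-5041, 4)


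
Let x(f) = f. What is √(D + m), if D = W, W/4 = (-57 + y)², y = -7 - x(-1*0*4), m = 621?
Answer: √17005 ≈ 130.40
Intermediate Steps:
y = -7 (y = -7 - (-1*0)*4 = -7 - 0*4 = -7 - 1*0 = -7 + 0 = -7)
W = 16384 (W = 4*(-57 - 7)² = 4*(-64)² = 4*4096 = 16384)
D = 16384
√(D + m) = √(16384 + 621) = √17005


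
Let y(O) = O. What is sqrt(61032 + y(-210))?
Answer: 3*sqrt(6758) ≈ 246.62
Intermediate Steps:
sqrt(61032 + y(-210)) = sqrt(61032 - 210) = sqrt(60822) = 3*sqrt(6758)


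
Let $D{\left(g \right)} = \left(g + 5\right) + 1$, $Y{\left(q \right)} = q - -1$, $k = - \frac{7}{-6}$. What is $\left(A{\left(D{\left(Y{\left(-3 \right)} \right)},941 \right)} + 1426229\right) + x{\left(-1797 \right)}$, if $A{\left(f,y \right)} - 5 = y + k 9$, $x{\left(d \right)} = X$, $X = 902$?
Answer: $\frac{2856175}{2} \approx 1.4281 \cdot 10^{6}$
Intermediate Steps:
$x{\left(d \right)} = 902$
$k = \frac{7}{6}$ ($k = \left(-7\right) \left(- \frac{1}{6}\right) = \frac{7}{6} \approx 1.1667$)
$Y{\left(q \right)} = 1 + q$ ($Y{\left(q \right)} = q + 1 = 1 + q$)
$D{\left(g \right)} = 6 + g$ ($D{\left(g \right)} = \left(5 + g\right) + 1 = 6 + g$)
$A{\left(f,y \right)} = \frac{31}{2} + y$ ($A{\left(f,y \right)} = 5 + \left(y + \frac{7}{6} \cdot 9\right) = 5 + \left(y + \frac{21}{2}\right) = 5 + \left(\frac{21}{2} + y\right) = \frac{31}{2} + y$)
$\left(A{\left(D{\left(Y{\left(-3 \right)} \right)},941 \right)} + 1426229\right) + x{\left(-1797 \right)} = \left(\left(\frac{31}{2} + 941\right) + 1426229\right) + 902 = \left(\frac{1913}{2} + 1426229\right) + 902 = \frac{2854371}{2} + 902 = \frac{2856175}{2}$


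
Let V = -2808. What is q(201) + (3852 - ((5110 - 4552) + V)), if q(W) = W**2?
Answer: 46503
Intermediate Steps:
q(201) + (3852 - ((5110 - 4552) + V)) = 201**2 + (3852 - ((5110 - 4552) - 2808)) = 40401 + (3852 - (558 - 2808)) = 40401 + (3852 - 1*(-2250)) = 40401 + (3852 + 2250) = 40401 + 6102 = 46503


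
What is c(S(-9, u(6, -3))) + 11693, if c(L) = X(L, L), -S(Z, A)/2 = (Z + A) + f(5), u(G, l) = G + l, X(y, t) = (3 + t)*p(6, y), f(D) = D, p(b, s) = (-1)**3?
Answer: 11688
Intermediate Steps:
p(b, s) = -1
X(y, t) = -3 - t (X(y, t) = (3 + t)*(-1) = -3 - t)
S(Z, A) = -10 - 2*A - 2*Z (S(Z, A) = -2*((Z + A) + 5) = -2*((A + Z) + 5) = -2*(5 + A + Z) = -10 - 2*A - 2*Z)
c(L) = -3 - L
c(S(-9, u(6, -3))) + 11693 = (-3 - (-10 - 2*(6 - 3) - 2*(-9))) + 11693 = (-3 - (-10 - 2*3 + 18)) + 11693 = (-3 - (-10 - 6 + 18)) + 11693 = (-3 - 1*2) + 11693 = (-3 - 2) + 11693 = -5 + 11693 = 11688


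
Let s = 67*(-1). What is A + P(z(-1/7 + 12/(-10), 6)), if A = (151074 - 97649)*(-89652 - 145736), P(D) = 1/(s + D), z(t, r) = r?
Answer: -767111837901/61 ≈ -1.2576e+10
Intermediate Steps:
s = -67
P(D) = 1/(-67 + D)
A = -12575603900 (A = 53425*(-235388) = -12575603900)
A + P(z(-1/7 + 12/(-10), 6)) = -12575603900 + 1/(-67 + 6) = -12575603900 + 1/(-61) = -12575603900 - 1/61 = -767111837901/61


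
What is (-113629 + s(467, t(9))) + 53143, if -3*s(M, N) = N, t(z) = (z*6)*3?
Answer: -60540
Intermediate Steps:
t(z) = 18*z (t(z) = (6*z)*3 = 18*z)
s(M, N) = -N/3
(-113629 + s(467, t(9))) + 53143 = (-113629 - 6*9) + 53143 = (-113629 - 1/3*162) + 53143 = (-113629 - 54) + 53143 = -113683 + 53143 = -60540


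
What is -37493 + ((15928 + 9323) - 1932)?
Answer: -14174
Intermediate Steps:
-37493 + ((15928 + 9323) - 1932) = -37493 + (25251 - 1932) = -37493 + 23319 = -14174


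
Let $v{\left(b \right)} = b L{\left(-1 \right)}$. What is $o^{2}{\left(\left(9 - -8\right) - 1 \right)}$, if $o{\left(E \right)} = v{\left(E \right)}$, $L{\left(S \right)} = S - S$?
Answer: $0$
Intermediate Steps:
$L{\left(S \right)} = 0$
$v{\left(b \right)} = 0$ ($v{\left(b \right)} = b 0 = 0$)
$o{\left(E \right)} = 0$
$o^{2}{\left(\left(9 - -8\right) - 1 \right)} = 0^{2} = 0$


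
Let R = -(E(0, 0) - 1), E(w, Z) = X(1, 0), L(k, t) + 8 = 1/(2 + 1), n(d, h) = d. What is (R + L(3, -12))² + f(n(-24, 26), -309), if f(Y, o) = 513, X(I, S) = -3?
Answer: 4738/9 ≈ 526.44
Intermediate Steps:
L(k, t) = -23/3 (L(k, t) = -8 + 1/(2 + 1) = -8 + 1/3 = -8 + ⅓ = -23/3)
E(w, Z) = -3
R = 4 (R = -(-3 - 1) = -1*(-4) = 4)
(R + L(3, -12))² + f(n(-24, 26), -309) = (4 - 23/3)² + 513 = (-11/3)² + 513 = 121/9 + 513 = 4738/9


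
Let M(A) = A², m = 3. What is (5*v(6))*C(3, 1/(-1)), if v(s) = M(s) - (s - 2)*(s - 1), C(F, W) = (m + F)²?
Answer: 2880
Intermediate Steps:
C(F, W) = (3 + F)²
v(s) = s² - (-1 + s)*(-2 + s) (v(s) = s² - (s - 2)*(s - 1) = s² - (-2 + s)*(-1 + s) = s² - (-1 + s)*(-2 + s))
(5*v(6))*C(3, 1/(-1)) = (5*(-2 + 3*6))*(3 + 3)² = (5*(-2 + 18))*6² = (5*16)*36 = 80*36 = 2880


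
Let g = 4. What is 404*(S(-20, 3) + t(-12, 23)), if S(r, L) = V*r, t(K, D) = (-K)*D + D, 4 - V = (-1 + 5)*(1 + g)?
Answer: 250076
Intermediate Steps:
V = -16 (V = 4 - (-1 + 5)*(1 + 4) = 4 - 4*5 = 4 - 1*20 = 4 - 20 = -16)
t(K, D) = D - D*K (t(K, D) = -D*K + D = D - D*K)
S(r, L) = -16*r
404*(S(-20, 3) + t(-12, 23)) = 404*(-16*(-20) + 23*(1 - 1*(-12))) = 404*(320 + 23*(1 + 12)) = 404*(320 + 23*13) = 404*(320 + 299) = 404*619 = 250076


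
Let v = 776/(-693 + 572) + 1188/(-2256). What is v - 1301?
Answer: -29753015/22748 ≈ -1307.9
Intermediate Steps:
v = -157867/22748 (v = 776/(-121) + 1188*(-1/2256) = 776*(-1/121) - 99/188 = -776/121 - 99/188 = -157867/22748 ≈ -6.9398)
v - 1301 = -157867/22748 - 1301 = -29753015/22748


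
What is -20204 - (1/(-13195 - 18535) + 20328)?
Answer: -1286080359/31730 ≈ -40532.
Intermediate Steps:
-20204 - (1/(-13195 - 18535) + 20328) = -20204 - (1/(-31730) + 20328) = -20204 - (-1/31730 + 20328) = -20204 - 1*645007439/31730 = -20204 - 645007439/31730 = -1286080359/31730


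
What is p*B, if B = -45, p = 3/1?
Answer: -135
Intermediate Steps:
p = 3 (p = 3*1 = 3)
p*B = 3*(-45) = -135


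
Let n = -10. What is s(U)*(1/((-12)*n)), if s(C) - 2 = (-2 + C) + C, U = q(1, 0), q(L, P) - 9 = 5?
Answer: 7/30 ≈ 0.23333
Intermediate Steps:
q(L, P) = 14 (q(L, P) = 9 + 5 = 14)
U = 14
s(C) = 2*C (s(C) = 2 + ((-2 + C) + C) = 2 + (-2 + 2*C) = 2*C)
s(U)*(1/((-12)*n)) = (2*14)*(1/(-12*(-10))) = 28*(-1/12*(-⅒)) = 28*(1/120) = 7/30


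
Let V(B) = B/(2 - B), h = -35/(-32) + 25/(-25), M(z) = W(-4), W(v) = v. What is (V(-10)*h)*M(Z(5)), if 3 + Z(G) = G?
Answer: 5/16 ≈ 0.31250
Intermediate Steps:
Z(G) = -3 + G
M(z) = -4
h = 3/32 (h = -35*(-1/32) + 25*(-1/25) = 35/32 - 1 = 3/32 ≈ 0.093750)
(V(-10)*h)*M(Z(5)) = (-1*(-10)/(-2 - 10)*(3/32))*(-4) = (-1*(-10)/(-12)*(3/32))*(-4) = (-1*(-10)*(-1/12)*(3/32))*(-4) = -5/6*3/32*(-4) = -5/64*(-4) = 5/16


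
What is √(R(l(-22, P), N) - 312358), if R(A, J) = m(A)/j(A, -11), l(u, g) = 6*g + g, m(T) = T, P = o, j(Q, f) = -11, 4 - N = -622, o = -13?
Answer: I*√37794317/11 ≈ 558.88*I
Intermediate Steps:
N = 626 (N = 4 - 1*(-622) = 4 + 622 = 626)
P = -13
l(u, g) = 7*g
R(A, J) = -A/11 (R(A, J) = A/(-11) = A*(-1/11) = -A/11)
√(R(l(-22, P), N) - 312358) = √(-7*(-13)/11 - 312358) = √(-1/11*(-91) - 312358) = √(91/11 - 312358) = √(-3435847/11) = I*√37794317/11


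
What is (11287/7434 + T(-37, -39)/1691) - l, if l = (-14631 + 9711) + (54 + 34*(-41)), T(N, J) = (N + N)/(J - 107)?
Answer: 5746040716319/917675262 ≈ 6261.5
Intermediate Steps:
T(N, J) = 2*N/(-107 + J) (T(N, J) = (2*N)/(-107 + J) = 2*N/(-107 + J))
l = -6260 (l = -4920 + (54 - 1394) = -4920 - 1340 = -6260)
(11287/7434 + T(-37, -39)/1691) - l = (11287/7434 + (2*(-37)/(-107 - 39))/1691) - 1*(-6260) = (11287*(1/7434) + (2*(-37)/(-146))*(1/1691)) + 6260 = (11287/7434 + (2*(-37)*(-1/146))*(1/1691)) + 6260 = (11287/7434 + (37/73)*(1/1691)) + 6260 = (11287/7434 + 37/123443) + 6260 = 1393576199/917675262 + 6260 = 5746040716319/917675262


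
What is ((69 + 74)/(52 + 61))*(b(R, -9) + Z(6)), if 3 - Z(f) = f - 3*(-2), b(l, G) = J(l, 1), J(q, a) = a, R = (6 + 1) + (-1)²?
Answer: -1144/113 ≈ -10.124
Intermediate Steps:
R = 8 (R = 7 + 1 = 8)
b(l, G) = 1
Z(f) = -3 - f (Z(f) = 3 - (f - 3*(-2)) = 3 - (f + 6) = 3 - (6 + f) = 3 + (-6 - f) = -3 - f)
((69 + 74)/(52 + 61))*(b(R, -9) + Z(6)) = ((69 + 74)/(52 + 61))*(1 + (-3 - 1*6)) = (143/113)*(1 + (-3 - 6)) = (143*(1/113))*(1 - 9) = (143/113)*(-8) = -1144/113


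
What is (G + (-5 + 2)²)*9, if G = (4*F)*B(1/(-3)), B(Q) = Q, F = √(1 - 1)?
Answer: 81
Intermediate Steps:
F = 0 (F = √0 = 0)
G = 0 (G = (4*0)*(1/(-3)) = 0*(1*(-⅓)) = 0*(-⅓) = 0)
(G + (-5 + 2)²)*9 = (0 + (-5 + 2)²)*9 = (0 + (-3)²)*9 = (0 + 9)*9 = 9*9 = 81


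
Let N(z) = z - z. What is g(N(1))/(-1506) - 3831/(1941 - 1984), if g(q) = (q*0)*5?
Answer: 3831/43 ≈ 89.093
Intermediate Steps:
N(z) = 0
g(q) = 0 (g(q) = 0*5 = 0)
g(N(1))/(-1506) - 3831/(1941 - 1984) = 0/(-1506) - 3831/(1941 - 1984) = 0*(-1/1506) - 3831/(-43) = 0 - 3831*(-1/43) = 0 + 3831/43 = 3831/43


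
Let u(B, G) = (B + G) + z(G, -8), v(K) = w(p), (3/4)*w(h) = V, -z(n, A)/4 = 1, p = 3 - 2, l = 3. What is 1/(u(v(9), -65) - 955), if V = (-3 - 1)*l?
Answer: -1/1040 ≈ -0.00096154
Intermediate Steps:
p = 1
V = -12 (V = (-3 - 1)*3 = -4*3 = -12)
z(n, A) = -4 (z(n, A) = -4*1 = -4)
w(h) = -16 (w(h) = (4/3)*(-12) = -16)
v(K) = -16
u(B, G) = -4 + B + G (u(B, G) = (B + G) - 4 = -4 + B + G)
1/(u(v(9), -65) - 955) = 1/((-4 - 16 - 65) - 955) = 1/(-85 - 955) = 1/(-1040) = -1/1040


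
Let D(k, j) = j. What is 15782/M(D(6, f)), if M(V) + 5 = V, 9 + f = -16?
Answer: -7891/15 ≈ -526.07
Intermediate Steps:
f = -25 (f = -9 - 16 = -25)
M(V) = -5 + V
15782/M(D(6, f)) = 15782/(-5 - 25) = 15782/(-30) = 15782*(-1/30) = -7891/15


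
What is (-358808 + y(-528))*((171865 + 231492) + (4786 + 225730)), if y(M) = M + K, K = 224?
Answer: -227631400776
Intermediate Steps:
y(M) = 224 + M (y(M) = M + 224 = 224 + M)
(-358808 + y(-528))*((171865 + 231492) + (4786 + 225730)) = (-358808 + (224 - 528))*((171865 + 231492) + (4786 + 225730)) = (-358808 - 304)*(403357 + 230516) = -359112*633873 = -227631400776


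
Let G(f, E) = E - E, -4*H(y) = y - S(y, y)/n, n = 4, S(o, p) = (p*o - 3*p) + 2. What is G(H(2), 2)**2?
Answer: 0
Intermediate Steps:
S(o, p) = 2 - 3*p + o*p (S(o, p) = (o*p - 3*p) + 2 = (-3*p + o*p) + 2 = 2 - 3*p + o*p)
H(y) = 1/8 - 7*y/16 + y**2/16 (H(y) = -(y - (2 - 3*y + y*y)/4)/4 = -(y - (2 - 3*y + y**2)/4)/4 = -(y - (2 + y**2 - 3*y)/4)/4 = -(y - (1/2 - 3*y/4 + y**2/4))/4 = -(y + (-1/2 - y**2/4 + 3*y/4))/4 = -(-1/2 - y**2/4 + 7*y/4)/4 = 1/8 - 7*y/16 + y**2/16)
G(f, E) = 0
G(H(2), 2)**2 = 0**2 = 0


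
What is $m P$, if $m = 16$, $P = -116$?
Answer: $-1856$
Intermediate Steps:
$m P = 16 \left(-116\right) = -1856$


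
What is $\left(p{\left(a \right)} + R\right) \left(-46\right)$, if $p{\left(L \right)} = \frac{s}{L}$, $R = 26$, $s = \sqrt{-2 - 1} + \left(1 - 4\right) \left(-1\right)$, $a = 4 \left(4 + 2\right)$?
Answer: $- \frac{4807}{4} - \frac{23 i \sqrt{3}}{12} \approx -1201.8 - 3.3198 i$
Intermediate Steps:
$a = 24$ ($a = 4 \cdot 6 = 24$)
$s = 3 + i \sqrt{3}$ ($s = \sqrt{-3} - -3 = i \sqrt{3} + 3 = 3 + i \sqrt{3} \approx 3.0 + 1.732 i$)
$p{\left(L \right)} = \frac{3 + i \sqrt{3}}{L}$
$\left(p{\left(a \right)} + R\right) \left(-46\right) = \left(\frac{3 + i \sqrt{3}}{24} + 26\right) \left(-46\right) = \left(\left(\frac{1}{8} + \frac{i \sqrt{3}}{24}\right) + 26\right) \left(-46\right) = \left(\frac{209}{8} + \frac{i \sqrt{3}}{24}\right) \left(-46\right) = - \frac{4807}{4} - \frac{23 i \sqrt{3}}{12}$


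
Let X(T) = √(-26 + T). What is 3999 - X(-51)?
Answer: 3999 - I*√77 ≈ 3999.0 - 8.775*I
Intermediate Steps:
3999 - X(-51) = 3999 - √(-26 - 51) = 3999 - √(-77) = 3999 - I*√77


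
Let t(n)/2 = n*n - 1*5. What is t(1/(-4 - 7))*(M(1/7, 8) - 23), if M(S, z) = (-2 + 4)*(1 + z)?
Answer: 6040/121 ≈ 49.917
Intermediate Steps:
M(S, z) = 2 + 2*z (M(S, z) = 2*(1 + z) = 2 + 2*z)
t(n) = -10 + 2*n**2 (t(n) = 2*(n*n - 1*5) = 2*(n**2 - 5) = 2*(-5 + n**2) = -10 + 2*n**2)
t(1/(-4 - 7))*(M(1/7, 8) - 23) = (-10 + 2*(1/(-4 - 7))**2)*((2 + 2*8) - 23) = (-10 + 2*(1/(-11))**2)*((2 + 16) - 23) = (-10 + 2*(-1/11)**2)*(18 - 23) = (-10 + 2*(1/121))*(-5) = (-10 + 2/121)*(-5) = -1208/121*(-5) = 6040/121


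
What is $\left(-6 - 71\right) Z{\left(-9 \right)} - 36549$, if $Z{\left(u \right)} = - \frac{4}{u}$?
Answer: $- \frac{329249}{9} \approx -36583.0$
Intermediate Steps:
$\left(-6 - 71\right) Z{\left(-9 \right)} - 36549 = \left(-6 - 71\right) \left(- \frac{4}{-9}\right) - 36549 = - 77 \left(\left(-4\right) \left(- \frac{1}{9}\right)\right) - 36549 = \left(-77\right) \frac{4}{9} - 36549 = - \frac{308}{9} - 36549 = - \frac{329249}{9}$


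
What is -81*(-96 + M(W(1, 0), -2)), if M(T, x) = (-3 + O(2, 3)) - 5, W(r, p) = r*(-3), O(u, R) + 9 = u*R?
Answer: 8667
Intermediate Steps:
O(u, R) = -9 + R*u (O(u, R) = -9 + u*R = -9 + R*u)
W(r, p) = -3*r
M(T, x) = -11 (M(T, x) = (-3 + (-9 + 3*2)) - 5 = (-3 + (-9 + 6)) - 5 = (-3 - 3) - 5 = -6 - 5 = -11)
-81*(-96 + M(W(1, 0), -2)) = -81*(-96 - 11) = -81*(-107) = 8667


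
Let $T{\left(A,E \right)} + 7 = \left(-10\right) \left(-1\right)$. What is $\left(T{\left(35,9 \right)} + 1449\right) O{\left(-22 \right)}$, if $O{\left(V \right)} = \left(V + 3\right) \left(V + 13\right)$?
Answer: $248292$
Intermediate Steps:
$T{\left(A,E \right)} = 3$ ($T{\left(A,E \right)} = -7 - -10 = -7 + 10 = 3$)
$O{\left(V \right)} = \left(3 + V\right) \left(13 + V\right)$
$\left(T{\left(35,9 \right)} + 1449\right) O{\left(-22 \right)} = \left(3 + 1449\right) \left(39 + \left(-22\right)^{2} + 16 \left(-22\right)\right) = 1452 \left(39 + 484 - 352\right) = 1452 \cdot 171 = 248292$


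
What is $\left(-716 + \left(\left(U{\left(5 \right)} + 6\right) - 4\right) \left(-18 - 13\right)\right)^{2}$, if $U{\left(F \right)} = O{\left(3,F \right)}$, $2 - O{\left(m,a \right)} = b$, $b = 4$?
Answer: $512656$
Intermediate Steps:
$O{\left(m,a \right)} = -2$ ($O{\left(m,a \right)} = 2 - 4 = -2$)
$U{\left(F \right)} = -2$
$\left(-716 + \left(\left(U{\left(5 \right)} + 6\right) - 4\right) \left(-18 - 13\right)\right)^{2} = \left(-716 + \left(\left(-2 + 6\right) - 4\right) \left(-18 - 13\right)\right)^{2} = \left(-716 + \left(4 - 4\right) \left(-31\right)\right)^{2} = \left(-716 + 0 \left(-31\right)\right)^{2} = \left(-716 + 0\right)^{2} = \left(-716\right)^{2} = 512656$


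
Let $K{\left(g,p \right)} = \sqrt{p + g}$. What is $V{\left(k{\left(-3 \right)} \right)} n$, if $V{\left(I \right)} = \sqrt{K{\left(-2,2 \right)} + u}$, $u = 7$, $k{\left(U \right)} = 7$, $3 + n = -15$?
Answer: $- 18 \sqrt{7} \approx -47.624$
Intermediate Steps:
$n = -18$ ($n = -3 - 15 = -18$)
$K{\left(g,p \right)} = \sqrt{g + p}$
$V{\left(I \right)} = \sqrt{7}$ ($V{\left(I \right)} = \sqrt{\sqrt{-2 + 2} + 7} = \sqrt{\sqrt{0} + 7} = \sqrt{0 + 7} = \sqrt{7}$)
$V{\left(k{\left(-3 \right)} \right)} n = \sqrt{7} \left(-18\right) = - 18 \sqrt{7}$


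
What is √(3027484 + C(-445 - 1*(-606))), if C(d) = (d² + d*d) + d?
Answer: √3079487 ≈ 1754.8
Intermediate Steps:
C(d) = d + 2*d² (C(d) = (d² + d²) + d = 2*d² + d = d + 2*d²)
√(3027484 + C(-445 - 1*(-606))) = √(3027484 + (-445 - 1*(-606))*(1 + 2*(-445 - 1*(-606)))) = √(3027484 + (-445 + 606)*(1 + 2*(-445 + 606))) = √(3027484 + 161*(1 + 2*161)) = √(3027484 + 161*(1 + 322)) = √(3027484 + 161*323) = √(3027484 + 52003) = √3079487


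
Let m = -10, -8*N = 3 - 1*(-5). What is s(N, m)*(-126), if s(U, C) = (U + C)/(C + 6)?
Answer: -693/2 ≈ -346.50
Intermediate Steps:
N = -1 (N = -(3 - 1*(-5))/8 = -(3 + 5)/8 = -⅛*8 = -1)
s(U, C) = (C + U)/(6 + C)
s(N, m)*(-126) = ((-10 - 1)/(6 - 10))*(-126) = (-11/(-4))*(-126) = -¼*(-11)*(-126) = (11/4)*(-126) = -693/2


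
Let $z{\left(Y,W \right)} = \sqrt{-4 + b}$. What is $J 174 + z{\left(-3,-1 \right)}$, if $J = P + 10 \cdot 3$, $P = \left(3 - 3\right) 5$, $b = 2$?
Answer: $5220 + i \sqrt{2} \approx 5220.0 + 1.4142 i$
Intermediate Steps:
$z{\left(Y,W \right)} = i \sqrt{2}$ ($z{\left(Y,W \right)} = \sqrt{-4 + 2} = \sqrt{-2} = i \sqrt{2}$)
$P = 0$ ($P = 0 \cdot 5 = 0$)
$J = 30$ ($J = 0 + 10 \cdot 3 = 0 + 30 = 30$)
$J 174 + z{\left(-3,-1 \right)} = 30 \cdot 174 + i \sqrt{2} = 5220 + i \sqrt{2}$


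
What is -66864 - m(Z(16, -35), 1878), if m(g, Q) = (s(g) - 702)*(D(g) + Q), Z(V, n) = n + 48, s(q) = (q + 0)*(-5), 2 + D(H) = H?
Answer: 1381999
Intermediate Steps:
D(H) = -2 + H
s(q) = -5*q (s(q) = q*(-5) = -5*q)
Z(V, n) = 48 + n
m(g, Q) = (-702 - 5*g)*(-2 + Q + g) (m(g, Q) = (-5*g - 702)*((-2 + g) + Q) = (-702 - 5*g)*(-2 + Q + g))
-66864 - m(Z(16, -35), 1878) = -66864 - (1404 - 702*1878 - 692*(48 - 35) - 5*(48 - 35)² - 5*1878*(48 - 35)) = -66864 - (1404 - 1318356 - 692*13 - 5*13² - 5*1878*13) = -66864 - (1404 - 1318356 - 8996 - 5*169 - 122070) = -66864 - (1404 - 1318356 - 8996 - 845 - 122070) = -66864 - 1*(-1448863) = -66864 + 1448863 = 1381999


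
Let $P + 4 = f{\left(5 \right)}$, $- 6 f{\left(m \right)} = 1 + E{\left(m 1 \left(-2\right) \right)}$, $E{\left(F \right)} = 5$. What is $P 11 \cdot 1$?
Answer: $-55$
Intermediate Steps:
$f{\left(m \right)} = -1$ ($f{\left(m \right)} = - \frac{1 + 5}{6} = \left(- \frac{1}{6}\right) 6 = -1$)
$P = -5$ ($P = -4 - 1 = -5$)
$P 11 \cdot 1 = \left(-5\right) 11 \cdot 1 = \left(-55\right) 1 = -55$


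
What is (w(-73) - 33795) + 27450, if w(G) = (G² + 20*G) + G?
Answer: -2549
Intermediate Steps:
w(G) = G² + 21*G
(w(-73) - 33795) + 27450 = (-73*(21 - 73) - 33795) + 27450 = (-73*(-52) - 33795) + 27450 = (3796 - 33795) + 27450 = -29999 + 27450 = -2549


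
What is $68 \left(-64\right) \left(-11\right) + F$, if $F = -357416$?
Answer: $-309544$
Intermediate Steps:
$68 \left(-64\right) \left(-11\right) + F = 68 \left(-64\right) \left(-11\right) - 357416 = \left(-4352\right) \left(-11\right) - 357416 = 47872 - 357416 = -309544$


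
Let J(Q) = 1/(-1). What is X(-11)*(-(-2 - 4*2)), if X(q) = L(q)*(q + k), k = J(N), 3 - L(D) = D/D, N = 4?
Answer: -240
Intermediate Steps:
L(D) = 2 (L(D) = 3 - D/D = 3 - 1*1 = 3 - 1 = 2)
J(Q) = -1
k = -1
X(q) = -2 + 2*q (X(q) = 2*(q - 1) = 2*(-1 + q) = -2 + 2*q)
X(-11)*(-(-2 - 4*2)) = (-2 + 2*(-11))*(-(-2 - 4*2)) = (-2 - 22)*(-(-2 - 8)) = -(-24)*(-10) = -24*10 = -240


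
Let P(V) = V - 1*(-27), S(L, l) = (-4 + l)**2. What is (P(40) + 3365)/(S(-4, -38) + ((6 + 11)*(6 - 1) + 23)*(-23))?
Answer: -143/30 ≈ -4.7667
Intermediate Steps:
P(V) = 27 + V (P(V) = V + 27 = 27 + V)
(P(40) + 3365)/(S(-4, -38) + ((6 + 11)*(6 - 1) + 23)*(-23)) = ((27 + 40) + 3365)/((-4 - 38)**2 + ((6 + 11)*(6 - 1) + 23)*(-23)) = (67 + 3365)/((-42)**2 + (17*5 + 23)*(-23)) = 3432/(1764 + (85 + 23)*(-23)) = 3432/(1764 + 108*(-23)) = 3432/(1764 - 2484) = 3432/(-720) = 3432*(-1/720) = -143/30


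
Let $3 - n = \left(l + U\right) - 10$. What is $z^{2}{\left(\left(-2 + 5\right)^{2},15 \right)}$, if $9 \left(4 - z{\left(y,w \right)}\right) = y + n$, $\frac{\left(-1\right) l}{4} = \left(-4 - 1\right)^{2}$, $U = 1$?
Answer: $\frac{7225}{81} \approx 89.198$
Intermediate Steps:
$l = -100$ ($l = - 4 \left(-4 - 1\right)^{2} = - 4 \left(-5\right)^{2} = \left(-4\right) 25 = -100$)
$n = 112$ ($n = 3 - \left(\left(-100 + 1\right) - 10\right) = 3 - \left(-99 - 10\right) = 3 - -109 = 3 + 109 = 112$)
$z{\left(y,w \right)} = - \frac{76}{9} - \frac{y}{9}$ ($z{\left(y,w \right)} = 4 - \frac{y + 112}{9} = 4 - \frac{112 + y}{9} = 4 - \left(\frac{112}{9} + \frac{y}{9}\right) = - \frac{76}{9} - \frac{y}{9}$)
$z^{2}{\left(\left(-2 + 5\right)^{2},15 \right)} = \left(- \frac{76}{9} - \frac{\left(-2 + 5\right)^{2}}{9}\right)^{2} = \left(- \frac{76}{9} - \frac{3^{2}}{9}\right)^{2} = \left(- \frac{76}{9} - 1\right)^{2} = \left(- \frac{85}{9}\right)^{2} = \frac{7225}{81}$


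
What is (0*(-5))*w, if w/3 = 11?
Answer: 0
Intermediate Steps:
w = 33 (w = 3*11 = 33)
(0*(-5))*w = (0*(-5))*33 = 0*33 = 0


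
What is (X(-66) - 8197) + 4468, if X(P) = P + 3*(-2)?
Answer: -3801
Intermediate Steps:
X(P) = -6 + P (X(P) = P - 6 = -6 + P)
(X(-66) - 8197) + 4468 = ((-6 - 66) - 8197) + 4468 = (-72 - 8197) + 4468 = -8269 + 4468 = -3801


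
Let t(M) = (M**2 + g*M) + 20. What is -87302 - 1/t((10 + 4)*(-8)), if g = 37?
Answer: -735082841/8420 ≈ -87302.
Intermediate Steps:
t(M) = 20 + M**2 + 37*M (t(M) = (M**2 + 37*M) + 20 = 20 + M**2 + 37*M)
-87302 - 1/t((10 + 4)*(-8)) = -87302 - 1/(20 + ((10 + 4)*(-8))**2 + 37*((10 + 4)*(-8))) = -87302 - 1/(20 + (14*(-8))**2 + 37*(14*(-8))) = -87302 - 1/(20 + (-112)**2 + 37*(-112)) = -87302 - 1/(20 + 12544 - 4144) = -87302 - 1/8420 = -735082841/8420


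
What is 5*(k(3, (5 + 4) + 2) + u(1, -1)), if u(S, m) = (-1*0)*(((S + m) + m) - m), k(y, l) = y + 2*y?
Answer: 45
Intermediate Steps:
k(y, l) = 3*y
u(S, m) = 0 (u(S, m) = 0*((S + 2*m) - m) = 0*(S + m) = 0)
5*(k(3, (5 + 4) + 2) + u(1, -1)) = 5*(3*3 + 0) = 5*(9 + 0) = 5*9 = 45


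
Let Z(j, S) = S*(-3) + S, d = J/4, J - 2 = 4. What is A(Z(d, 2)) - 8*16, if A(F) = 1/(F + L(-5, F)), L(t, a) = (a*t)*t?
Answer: -13313/104 ≈ -128.01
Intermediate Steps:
J = 6 (J = 2 + 4 = 6)
L(t, a) = a*t²
d = 3/2 (d = 6/4 = 6*(¼) = 3/2 ≈ 1.5000)
Z(j, S) = -2*S (Z(j, S) = -3*S + S = -2*S)
A(F) = 1/(26*F) (A(F) = 1/(F + F*(-5)²) = 1/(F + F*25) = 1/(F + 25*F) = 1/(26*F))
A(Z(d, 2)) - 8*16 = 1/(26*((-2*2))) - 8*16 = (1/26)/(-4) - 128 = (1/26)*(-¼) - 128 = -1/104 - 128 = -13313/104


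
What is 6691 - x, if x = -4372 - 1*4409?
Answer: 15472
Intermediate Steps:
x = -8781 (x = -4372 - 4409 = -8781)
6691 - x = 6691 - 1*(-8781) = 6691 + 8781 = 15472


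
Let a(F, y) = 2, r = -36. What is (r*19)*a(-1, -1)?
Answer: -1368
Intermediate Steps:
(r*19)*a(-1, -1) = -36*19*2 = -684*2 = -1368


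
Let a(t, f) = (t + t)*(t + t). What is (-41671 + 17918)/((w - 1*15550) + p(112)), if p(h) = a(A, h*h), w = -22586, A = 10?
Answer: 23753/37736 ≈ 0.62945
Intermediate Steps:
a(t, f) = 4*t² (a(t, f) = (2*t)*(2*t) = 4*t²)
p(h) = 400 (p(h) = 4*10² = 4*100 = 400)
(-41671 + 17918)/((w - 1*15550) + p(112)) = (-41671 + 17918)/((-22586 - 1*15550) + 400) = -23753/((-22586 - 15550) + 400) = -23753/(-38136 + 400) = -23753/(-37736) = -23753*(-1/37736) = 23753/37736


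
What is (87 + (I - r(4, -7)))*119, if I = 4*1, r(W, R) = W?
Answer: 10353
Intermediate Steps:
I = 4
(87 + (I - r(4, -7)))*119 = (87 + (4 - 1*4))*119 = (87 + (4 - 4))*119 = (87 + 0)*119 = 87*119 = 10353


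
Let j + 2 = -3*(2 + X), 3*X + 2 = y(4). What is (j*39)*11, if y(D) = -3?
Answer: -1287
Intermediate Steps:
X = -5/3 (X = -2/3 + (1/3)*(-3) = -2/3 - 1 = -5/3 ≈ -1.6667)
j = -3 (j = -2 - 3*(2 - 5/3) = -2 - 3*1/3 = -2 - 1 = -3)
(j*39)*11 = -3*39*11 = -117*11 = -1287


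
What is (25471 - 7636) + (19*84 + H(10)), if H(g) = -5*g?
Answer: 19381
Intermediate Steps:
(25471 - 7636) + (19*84 + H(10)) = (25471 - 7636) + (19*84 - 5*10) = 17835 + (1596 - 50) = 17835 + 1546 = 19381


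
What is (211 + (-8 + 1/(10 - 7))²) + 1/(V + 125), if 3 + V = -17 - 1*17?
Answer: 213673/792 ≈ 269.79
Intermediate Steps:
V = -37 (V = -3 + (-17 - 1*17) = -3 + (-17 - 17) = -3 - 34 = -37)
(211 + (-8 + 1/(10 - 7))²) + 1/(V + 125) = (211 + (-8 + 1/(10 - 7))²) + 1/(-37 + 125) = (211 + (-8 + 1/3)²) + 1/88 = (211 + (-8 + ⅓)²) + 1/88 = (211 + (-23/3)²) + 1/88 = (211 + 529/9) + 1/88 = 2428/9 + 1/88 = 213673/792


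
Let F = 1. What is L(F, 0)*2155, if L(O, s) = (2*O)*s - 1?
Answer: -2155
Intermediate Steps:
L(O, s) = -1 + 2*O*s (L(O, s) = 2*O*s - 1 = -1 + 2*O*s)
L(F, 0)*2155 = (-1 + 2*1*0)*2155 = (-1 + 0)*2155 = -1*2155 = -2155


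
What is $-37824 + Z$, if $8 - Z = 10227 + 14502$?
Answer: $-62545$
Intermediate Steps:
$Z = -24721$ ($Z = 8 - \left(10227 + 14502\right) = 8 - 24729 = -24721$)
$-37824 + Z = -37824 - 24721 = -62545$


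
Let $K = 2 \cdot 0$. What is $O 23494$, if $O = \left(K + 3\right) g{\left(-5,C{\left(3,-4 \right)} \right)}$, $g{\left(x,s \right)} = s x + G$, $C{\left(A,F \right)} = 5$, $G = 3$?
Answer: $-1550604$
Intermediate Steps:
$g{\left(x,s \right)} = 3 + s x$ ($g{\left(x,s \right)} = s x + 3 = 3 + s x$)
$K = 0$
$O = -66$ ($O = \left(0 + 3\right) \left(3 + 5 \left(-5\right)\right) = 3 \left(3 - 25\right) = 3 \left(-22\right) = -66$)
$O 23494 = \left(-66\right) 23494 = -1550604$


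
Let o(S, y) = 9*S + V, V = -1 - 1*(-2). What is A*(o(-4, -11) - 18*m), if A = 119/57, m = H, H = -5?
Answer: 6545/57 ≈ 114.82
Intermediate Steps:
V = 1 (V = -1 + 2 = 1)
m = -5
o(S, y) = 1 + 9*S (o(S, y) = 9*S + 1 = 1 + 9*S)
A = 119/57 (A = 119*(1/57) = 119/57 ≈ 2.0877)
A*(o(-4, -11) - 18*m) = 119*((1 + 9*(-4)) - 18*(-5))/57 = 119*((1 - 36) + 90)/57 = 119*(-35 + 90)/57 = (119/57)*55 = 6545/57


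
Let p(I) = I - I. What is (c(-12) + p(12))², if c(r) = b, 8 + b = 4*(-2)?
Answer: 256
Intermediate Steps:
p(I) = 0
b = -16 (b = -8 + 4*(-2) = -8 - 8 = -16)
c(r) = -16
(c(-12) + p(12))² = (-16 + 0)² = (-16)² = 256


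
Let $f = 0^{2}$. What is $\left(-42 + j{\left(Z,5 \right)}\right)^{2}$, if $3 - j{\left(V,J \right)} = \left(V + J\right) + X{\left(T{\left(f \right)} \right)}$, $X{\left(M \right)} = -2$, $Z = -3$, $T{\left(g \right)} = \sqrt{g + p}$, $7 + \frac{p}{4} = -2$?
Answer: $1521$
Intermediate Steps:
$p = -36$ ($p = -28 + 4 \left(-2\right) = -28 - 8 = -36$)
$f = 0$
$T{\left(g \right)} = \sqrt{-36 + g}$ ($T{\left(g \right)} = \sqrt{g - 36} = \sqrt{-36 + g}$)
$j{\left(V,J \right)} = 5 - J - V$ ($j{\left(V,J \right)} = 3 - \left(\left(V + J\right) - 2\right) = 3 - \left(\left(J + V\right) - 2\right) = 3 - \left(-2 + J + V\right) = 5 - J - V$)
$\left(-42 + j{\left(Z,5 \right)}\right)^{2} = \left(-42 - -3\right)^{2} = \left(-42 + \left(5 - 5 + 3\right)\right)^{2} = \left(-42 + 3\right)^{2} = \left(-39\right)^{2} = 1521$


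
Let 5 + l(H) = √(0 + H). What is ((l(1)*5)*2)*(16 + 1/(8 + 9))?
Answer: -10920/17 ≈ -642.35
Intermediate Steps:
l(H) = -5 + √H (l(H) = -5 + √(0 + H) = -5 + √H)
((l(1)*5)*2)*(16 + 1/(8 + 9)) = (((-5 + √1)*5)*2)*(16 + 1/(8 + 9)) = (((-5 + 1)*5)*2)*(16 + 1/17) = (-4*5*2)*(16 + 1/17) = -20*2*(273/17) = -40*273/17 = -10920/17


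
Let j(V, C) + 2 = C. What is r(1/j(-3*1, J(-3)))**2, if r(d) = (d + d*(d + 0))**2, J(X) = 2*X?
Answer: 2401/16777216 ≈ 0.00014311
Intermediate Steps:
j(V, C) = -2 + C
r(d) = (d + d**2)**2 (r(d) = (d + d*d)**2 = (d + d**2)**2)
r(1/j(-3*1, J(-3)))**2 = ((1/(-2 + 2*(-3)))**2*(1 + 1/(-2 + 2*(-3)))**2)**2 = ((1/(-2 - 6))**2*(1 + 1/(-2 - 6))**2)**2 = ((1/(-8))**2*(1 + 1/(-8))**2)**2 = ((-1/8)**2*(1 - 1/8)**2)**2 = ((7/8)**2/64)**2 = ((1/64)*(49/64))**2 = (49/4096)**2 = 2401/16777216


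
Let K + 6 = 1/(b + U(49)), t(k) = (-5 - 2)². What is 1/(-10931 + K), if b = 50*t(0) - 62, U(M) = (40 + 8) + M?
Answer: -2485/27178444 ≈ -9.1433e-5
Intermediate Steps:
t(k) = 49 (t(k) = (-7)² = 49)
U(M) = 48 + M
b = 2388 (b = 50*49 - 62 = 2450 - 62 = 2388)
K = -14909/2485 (K = -6 + 1/(2388 + (48 + 49)) = -6 + 1/(2388 + 97) = -6 + 1/2485 = -14909/2485 ≈ -5.9996)
1/(-10931 + K) = 1/(-10931 - 14909/2485) = 1/(-27178444/2485) = -2485/27178444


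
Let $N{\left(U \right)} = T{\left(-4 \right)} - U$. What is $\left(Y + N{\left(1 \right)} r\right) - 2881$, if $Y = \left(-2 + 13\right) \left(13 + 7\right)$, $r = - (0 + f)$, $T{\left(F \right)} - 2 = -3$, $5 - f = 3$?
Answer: $-2657$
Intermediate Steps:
$f = 2$ ($f = 5 - 3 = 2$)
$T{\left(F \right)} = -1$ ($T{\left(F \right)} = 2 - 3 = -1$)
$r = -2$ ($r = - (0 + 2) = \left(-1\right) 2 = -2$)
$Y = 220$ ($Y = 11 \cdot 20 = 220$)
$N{\left(U \right)} = -1 - U$
$\left(Y + N{\left(1 \right)} r\right) - 2881 = \left(220 + \left(-1 - 1\right) \left(-2\right)\right) - 2881 = \left(220 - -4\right) - 2881 = \left(220 + 4\right) - 2881 = 224 - 2881 = -2657$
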